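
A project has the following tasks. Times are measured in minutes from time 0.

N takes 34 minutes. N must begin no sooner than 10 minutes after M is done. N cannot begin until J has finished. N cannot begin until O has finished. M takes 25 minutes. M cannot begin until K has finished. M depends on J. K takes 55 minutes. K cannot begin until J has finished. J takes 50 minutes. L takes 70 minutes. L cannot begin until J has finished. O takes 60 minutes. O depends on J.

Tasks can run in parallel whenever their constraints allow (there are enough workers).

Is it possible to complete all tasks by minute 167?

No

Nothing blocks J, so it runs from minute 0 to minute 50.
O waits on J (finishes minute 50), so it starts at minute 50 and finishes at 50 + 60 = minute 110.
After J (finishes minute 50), L can start at minute 50 and finishes at minute 120.
K waits on J (finishes minute 50), so it starts at minute 50 and finishes at 50 + 55 = minute 105.
M has to wait for K (finishes minute 105); J (finishes minute 50). The latest of these is minute 105, so M runs minute 105 to 105 + 25 = minute 130.
N cannot start until M (finishes minute 130, plus 10-minute gap → minute 140); J (finishes minute 50); O (finishes minute 110). The controlling bound is minute 140, so N finishes at 140 + 34 = minute 174.
The earliest everything can be done is minute 174, which is after the deadline of 167, so it is not possible.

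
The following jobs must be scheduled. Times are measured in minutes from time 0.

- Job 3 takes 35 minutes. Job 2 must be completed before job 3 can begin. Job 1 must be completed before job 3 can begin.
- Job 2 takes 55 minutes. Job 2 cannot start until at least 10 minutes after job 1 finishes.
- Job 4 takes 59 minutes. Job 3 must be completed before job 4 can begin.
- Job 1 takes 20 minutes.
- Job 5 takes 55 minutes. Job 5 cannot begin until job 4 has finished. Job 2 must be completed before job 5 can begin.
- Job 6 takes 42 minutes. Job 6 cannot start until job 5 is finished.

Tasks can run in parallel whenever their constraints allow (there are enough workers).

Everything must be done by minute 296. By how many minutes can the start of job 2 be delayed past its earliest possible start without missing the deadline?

Nothing blocks job 1, so it runs from minute 0 to minute 20.
Job 2 cannot begin until job 1 (finishes minute 20, plus 10-minute gap → minute 30). It runs from minute 30 to 30 + 55 = minute 85.

Working backward from the deadline:
To finish by minute 296, job 6 (duration 42) must start no later than minute 254.
Job 5 has to be done before job 6 (must start by minute 254). That means finishing by minute 254, i.e. starting by 254 − 55 = minute 199.
Job 4 must finish before job 5 (must start by minute 199). With a 59-minute duration, job 4 must start by 199 − 59 = minute 140.
Since job 4 (must start by minute 140) depends on it, job 3 must finish by minute 140. Backing off its 35-minute duration gives a latest start of minute 105.
Job 2 feeds job 3 (must start by minute 105); job 5 (must start by minute 199). Taking the minimum, job 2 must finish by minute 105 and start by 105 − 55 = minute 50.
So job 2 can start as early as minute 30 and as late as minute 50, giving 50 − 30 = 20 minutes of slack.

20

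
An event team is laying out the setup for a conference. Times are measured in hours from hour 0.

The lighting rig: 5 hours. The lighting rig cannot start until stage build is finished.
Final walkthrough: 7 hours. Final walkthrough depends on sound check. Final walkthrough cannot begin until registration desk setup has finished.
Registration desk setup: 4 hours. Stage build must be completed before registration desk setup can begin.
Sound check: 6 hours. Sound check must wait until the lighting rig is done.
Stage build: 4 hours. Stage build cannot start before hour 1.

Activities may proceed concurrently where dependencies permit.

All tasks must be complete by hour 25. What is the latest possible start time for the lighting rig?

Final walkthrough has no dependents, so it just needs to finish by hour 25. Starting by 25 − 7 = hour 18 achieves that.
Sound check must finish before final walkthrough (must start by hour 18). With a 6-hour duration, sound check must start by 18 − 6 = hour 12.
Since sound check (must start by hour 12) depends on it, the lighting rig must finish by hour 12. Backing off its 5-hour duration gives a latest start of hour 7.

7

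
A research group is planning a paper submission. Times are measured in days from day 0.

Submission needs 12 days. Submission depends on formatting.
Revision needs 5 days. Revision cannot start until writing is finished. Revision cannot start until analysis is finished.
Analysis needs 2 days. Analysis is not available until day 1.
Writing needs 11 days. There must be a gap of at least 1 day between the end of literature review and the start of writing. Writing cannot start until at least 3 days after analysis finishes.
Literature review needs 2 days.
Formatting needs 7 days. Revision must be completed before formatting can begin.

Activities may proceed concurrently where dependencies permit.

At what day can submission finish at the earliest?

41

After its own release at day 1, analysis can start at day 1 and finishes at day 3.
Literature review has no prerequisites, so it starts at day 0 and finishes at day 2.
Writing cannot start until literature review (finishes day 2, plus 1-day gap → day 3); analysis (finishes day 3, plus 3-day gap → day 6). The controlling bound is day 6, so writing finishes at 6 + 11 = day 17.
Revision needs all of writing (finishes day 17); analysis (finishes day 3). That puts its earliest start at day 17; it finishes at 17 + 5 = day 22.
After revision (finishes day 22), formatting can start at day 22 and finishes at day 29.
After formatting (finishes day 29), submission can start at day 29 and finishes at day 41.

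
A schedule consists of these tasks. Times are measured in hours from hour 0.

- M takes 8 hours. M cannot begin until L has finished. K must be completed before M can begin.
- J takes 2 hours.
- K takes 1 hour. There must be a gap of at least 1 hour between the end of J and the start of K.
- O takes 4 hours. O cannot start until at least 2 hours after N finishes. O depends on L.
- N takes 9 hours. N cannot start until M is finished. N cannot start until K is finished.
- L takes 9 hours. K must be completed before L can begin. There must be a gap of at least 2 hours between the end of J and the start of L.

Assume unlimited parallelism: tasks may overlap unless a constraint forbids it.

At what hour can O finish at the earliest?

36

Nothing blocks J, so it runs from hour 0 to hour 2.
K cannot begin until J (finishes hour 2, plus 1-hour gap → hour 3). It runs from hour 3 to 3 + 1 = hour 4.
L needs all of K (finishes hour 4); J (finishes hour 2, plus 2-hour gap → hour 4). That puts its earliest start at hour 4; it finishes at 4 + 9 = hour 13.
M has to wait for L (finishes hour 13); K (finishes hour 4). The latest of these is hour 13, so M runs hour 13 to 13 + 8 = hour 21.
N needs all of M (finishes hour 21); K (finishes hour 4). That puts its earliest start at hour 21; it finishes at 21 + 9 = hour 30.
For O: N (finishes hour 30, plus 2-hour gap → hour 32); L (finishes hour 13). Taking the maximum gives a start of hour 32, and it finishes at 32 + 4 = hour 36.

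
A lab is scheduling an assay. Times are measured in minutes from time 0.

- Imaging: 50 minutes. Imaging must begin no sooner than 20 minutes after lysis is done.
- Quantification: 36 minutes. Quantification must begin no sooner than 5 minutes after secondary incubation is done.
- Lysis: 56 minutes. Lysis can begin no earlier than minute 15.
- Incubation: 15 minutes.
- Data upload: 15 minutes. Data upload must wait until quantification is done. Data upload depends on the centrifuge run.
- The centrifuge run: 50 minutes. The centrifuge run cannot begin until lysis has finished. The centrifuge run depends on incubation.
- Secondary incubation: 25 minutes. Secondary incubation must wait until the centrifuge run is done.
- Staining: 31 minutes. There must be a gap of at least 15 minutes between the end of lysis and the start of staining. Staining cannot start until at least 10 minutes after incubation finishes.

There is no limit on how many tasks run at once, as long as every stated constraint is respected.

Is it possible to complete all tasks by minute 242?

Yes

Incubation has no prerequisites, so it starts at minute 0 and finishes at minute 15.
After its own release at minute 15, lysis can start at minute 15 and finishes at minute 71.
After lysis (finishes minute 71, plus 20-minute gap → minute 91), imaging can start at minute 91 and finishes at minute 141.
Staining has to wait for lysis (finishes minute 71, plus 15-minute gap → minute 86); incubation (finishes minute 15, plus 10-minute gap → minute 25). The latest of these is minute 86, so staining runs minute 86 to 86 + 31 = minute 117.
The centrifuge run needs all of lysis (finishes minute 71); incubation (finishes minute 15). That puts its earliest start at minute 71; it finishes at 71 + 50 = minute 121.
Secondary incubation waits on the centrifuge run (finishes minute 121), so it starts at minute 121 and finishes at 121 + 25 = minute 146.
Quantification waits on secondary incubation (finishes minute 146, plus 5-minute gap → minute 151), so it starts at minute 151 and finishes at 151 + 36 = minute 187.
Data upload needs all of quantification (finishes minute 187); the centrifuge run (finishes minute 121). That puts its earliest start at minute 187; it finishes at 187 + 15 = minute 202.
Every task is finished by minute 202, which is no later than the deadline of 242, so the schedule is feasible.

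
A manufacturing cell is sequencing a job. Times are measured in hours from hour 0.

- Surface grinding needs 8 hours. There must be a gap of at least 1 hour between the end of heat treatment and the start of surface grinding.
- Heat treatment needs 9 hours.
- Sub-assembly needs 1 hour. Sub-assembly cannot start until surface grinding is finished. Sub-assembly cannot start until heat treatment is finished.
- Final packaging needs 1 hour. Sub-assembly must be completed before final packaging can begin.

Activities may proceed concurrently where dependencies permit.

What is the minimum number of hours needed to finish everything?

20

Nothing blocks heat treatment, so it runs from hour 0 to hour 9.
After heat treatment (finishes hour 9, plus 1-hour gap → hour 10), surface grinding can start at hour 10 and finishes at hour 18.
For sub-assembly: surface grinding (finishes hour 18); heat treatment (finishes hour 9). Taking the maximum gives a start of hour 18, and it finishes at 18 + 1 = hour 19.
Final packaging cannot begin until sub-assembly (finishes hour 19). It runs from hour 19 to 19 + 1 = hour 20.
All tasks are finished once the last one completes. Finish times: Heat treatment at 9, Surface grinding at 18, Sub-assembly at 19, Final packaging at 20. The latest is hour 20.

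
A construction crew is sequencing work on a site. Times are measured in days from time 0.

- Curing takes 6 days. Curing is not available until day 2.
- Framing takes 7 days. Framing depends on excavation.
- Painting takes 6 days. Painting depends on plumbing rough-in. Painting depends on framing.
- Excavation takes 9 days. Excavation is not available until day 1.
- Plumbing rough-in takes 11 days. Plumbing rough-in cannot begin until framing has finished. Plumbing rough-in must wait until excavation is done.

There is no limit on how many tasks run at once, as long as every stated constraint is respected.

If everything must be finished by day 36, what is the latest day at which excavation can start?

To finish by day 36, painting (duration 6) must start no later than day 30.
Plumbing rough-in feeds into painting (must start by day 30); so plumbing rough-in must finish by day 30 and therefore start by day 19.
Framing feeds plumbing rough-in (must start by day 19); painting (must start by day 30). Taking the minimum, framing must finish by day 19 and start by 19 − 7 = day 12.
Excavation has several dependents: framing (must start by day 12); plumbing rough-in (must start by day 19). The earliest of those limits is day 12, so excavation must start by 12 − 9 = day 3.

3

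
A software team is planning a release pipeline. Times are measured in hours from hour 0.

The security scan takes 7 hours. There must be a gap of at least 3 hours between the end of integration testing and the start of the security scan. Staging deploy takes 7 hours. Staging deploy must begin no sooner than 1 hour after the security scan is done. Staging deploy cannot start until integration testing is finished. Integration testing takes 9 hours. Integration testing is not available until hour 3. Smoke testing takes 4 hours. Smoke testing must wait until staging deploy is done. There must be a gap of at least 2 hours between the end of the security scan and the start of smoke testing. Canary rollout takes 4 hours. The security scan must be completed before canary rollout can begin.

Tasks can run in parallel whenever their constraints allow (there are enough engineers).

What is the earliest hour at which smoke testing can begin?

30

Integration testing cannot begin until its own release at hour 3. It runs from hour 3 to 3 + 9 = hour 12.
After integration testing (finishes hour 12, plus 3-hour gap → hour 15), the security scan can start at hour 15 and finishes at hour 22.
For staging deploy: the security scan (finishes hour 22, plus 1-hour gap → hour 23); integration testing (finishes hour 12). Taking the maximum gives a start of hour 23, and it finishes at 23 + 7 = hour 30.
Smoke testing waits on staging deploy (finishes hour 30); the security scan (finishes hour 22, plus 2-hour gap → hour 24). The latest of these is hour 30, which is the earliest smoke testing can start.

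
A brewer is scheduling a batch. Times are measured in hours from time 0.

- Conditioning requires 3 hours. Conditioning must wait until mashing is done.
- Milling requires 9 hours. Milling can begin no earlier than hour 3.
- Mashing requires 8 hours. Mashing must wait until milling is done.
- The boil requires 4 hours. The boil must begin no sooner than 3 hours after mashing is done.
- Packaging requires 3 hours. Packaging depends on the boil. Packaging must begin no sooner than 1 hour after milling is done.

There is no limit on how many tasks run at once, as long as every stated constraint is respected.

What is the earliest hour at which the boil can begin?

Milling waits on its own release at hour 3, so it starts at hour 3 and finishes at 3 + 9 = hour 12.
Mashing waits on milling (finishes hour 12), so it starts at hour 12 and finishes at 12 + 8 = hour 20.
The boil waits on mashing (finishes hour 20, plus 3-hour gap → hour 23), so the earliest it can start is hour 23.

23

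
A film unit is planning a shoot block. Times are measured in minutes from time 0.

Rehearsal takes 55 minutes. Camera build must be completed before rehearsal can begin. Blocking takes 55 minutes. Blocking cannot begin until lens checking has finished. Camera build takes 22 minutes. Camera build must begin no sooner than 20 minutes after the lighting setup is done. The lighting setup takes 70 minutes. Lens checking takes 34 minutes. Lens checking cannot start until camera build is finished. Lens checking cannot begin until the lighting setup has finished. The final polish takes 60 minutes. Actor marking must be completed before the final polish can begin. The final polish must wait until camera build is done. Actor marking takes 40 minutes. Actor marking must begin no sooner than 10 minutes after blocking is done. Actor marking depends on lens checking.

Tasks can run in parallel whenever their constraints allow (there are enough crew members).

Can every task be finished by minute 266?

No

Nothing blocks the lighting setup, so it runs from minute 0 to minute 70.
Camera build waits on the lighting setup (finishes minute 70, plus 20-minute gap → minute 90), so it starts at minute 90 and finishes at 90 + 22 = minute 112.
Rehearsal cannot begin until camera build (finishes minute 112). It runs from minute 112 to 112 + 55 = minute 167.
Lens checking has to wait for camera build (finishes minute 112); the lighting setup (finishes minute 70). The latest of these is minute 112, so lens checking runs minute 112 to 112 + 34 = minute 146.
After lens checking (finishes minute 146), blocking can start at minute 146 and finishes at minute 201.
Actor marking cannot start until blocking (finishes minute 201, plus 10-minute gap → minute 211); lens checking (finishes minute 146). The controlling bound is minute 211, so actor marking finishes at 211 + 40 = minute 251.
The final polish has to wait for actor marking (finishes minute 251); camera build (finishes minute 112). The latest of these is minute 251, so the final polish runs minute 251 to 251 + 60 = minute 311.
The earliest everything can be done is minute 311, which is after the deadline of 266, so it is not possible.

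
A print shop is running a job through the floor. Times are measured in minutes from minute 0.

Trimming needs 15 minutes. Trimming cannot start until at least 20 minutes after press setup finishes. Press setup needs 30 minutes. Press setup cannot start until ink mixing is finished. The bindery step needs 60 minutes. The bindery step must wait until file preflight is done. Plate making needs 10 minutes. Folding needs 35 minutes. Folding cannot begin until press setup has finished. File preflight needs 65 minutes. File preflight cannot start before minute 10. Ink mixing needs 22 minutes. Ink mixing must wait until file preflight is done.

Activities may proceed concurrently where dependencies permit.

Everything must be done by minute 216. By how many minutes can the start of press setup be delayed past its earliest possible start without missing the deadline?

54

After its own release at minute 10, file preflight can start at minute 10 and finishes at minute 75.
Ink mixing cannot begin until file preflight (finishes minute 75). It runs from minute 75 to 75 + 22 = minute 97.
Press setup cannot begin until ink mixing (finishes minute 97). It runs from minute 97 to 97 + 30 = minute 127.

Working backward from the deadline:
To finish by minute 216, trimming (duration 15) must start no later than minute 201.
To finish by minute 216, folding (duration 35) must start no later than minute 181.
Press setup feeds trimming (must start by minute 201, minus 20-minute gap → minute 181); folding (must start by minute 181). Taking the minimum, press setup must finish by minute 181 and start by 181 − 30 = minute 151.
So press setup can start as early as minute 97 and as late as minute 151, giving 151 − 97 = 54 minutes of slack.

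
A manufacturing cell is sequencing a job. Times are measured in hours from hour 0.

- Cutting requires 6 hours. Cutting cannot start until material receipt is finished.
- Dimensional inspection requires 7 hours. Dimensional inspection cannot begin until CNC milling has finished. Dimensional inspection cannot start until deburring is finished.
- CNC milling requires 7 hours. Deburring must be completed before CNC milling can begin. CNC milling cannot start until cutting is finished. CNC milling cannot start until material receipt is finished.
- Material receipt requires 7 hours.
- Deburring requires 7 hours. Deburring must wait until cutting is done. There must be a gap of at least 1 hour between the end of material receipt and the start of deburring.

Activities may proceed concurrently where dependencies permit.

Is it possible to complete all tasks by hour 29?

No

Material receipt has no prerequisites, so it starts at hour 0 and finishes at hour 7.
Cutting cannot begin until material receipt (finishes hour 7). It runs from hour 7 to 7 + 6 = hour 13.
For deburring: cutting (finishes hour 13); material receipt (finishes hour 7, plus 1-hour gap → hour 8). Taking the maximum gives a start of hour 13, and it finishes at 13 + 7 = hour 20.
CNC milling cannot start until deburring (finishes hour 20); cutting (finishes hour 13); material receipt (finishes hour 7). The controlling bound is hour 20, so CNC milling finishes at 20 + 7 = hour 27.
Dimensional inspection needs all of CNC milling (finishes hour 27); deburring (finishes hour 20). That puts its earliest start at hour 27; it finishes at 27 + 7 = hour 34.
The earliest everything can be done is hour 34, which is after the deadline of 29, so it is not possible.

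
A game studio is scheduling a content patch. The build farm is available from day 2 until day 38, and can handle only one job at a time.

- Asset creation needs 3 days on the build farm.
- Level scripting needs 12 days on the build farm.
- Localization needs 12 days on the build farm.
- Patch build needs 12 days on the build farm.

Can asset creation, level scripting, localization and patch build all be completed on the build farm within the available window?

No

The build farm window is 38 − 2 = 36 days.
Running back to back, the jobs need 3 + 12 + 12 + 12 = 39 days on the build farm.
Since 39 > 36, they cannot all fit.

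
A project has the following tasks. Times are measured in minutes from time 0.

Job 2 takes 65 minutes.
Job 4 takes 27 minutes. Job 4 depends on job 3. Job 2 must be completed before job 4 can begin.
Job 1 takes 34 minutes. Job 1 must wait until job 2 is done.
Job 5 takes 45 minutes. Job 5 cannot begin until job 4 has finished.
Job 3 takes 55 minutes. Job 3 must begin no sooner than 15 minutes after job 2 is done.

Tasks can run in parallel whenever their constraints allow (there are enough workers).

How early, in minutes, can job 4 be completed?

Job 2 has no prerequisites, so it starts at minute 0 and finishes at minute 65.
Job 3 cannot begin until job 2 (finishes minute 65, plus 15-minute gap → minute 80). It runs from minute 80 to 80 + 55 = minute 135.
Job 4 needs all of job 3 (finishes minute 135); job 2 (finishes minute 65). That puts its earliest start at minute 135; it finishes at 135 + 27 = minute 162.

162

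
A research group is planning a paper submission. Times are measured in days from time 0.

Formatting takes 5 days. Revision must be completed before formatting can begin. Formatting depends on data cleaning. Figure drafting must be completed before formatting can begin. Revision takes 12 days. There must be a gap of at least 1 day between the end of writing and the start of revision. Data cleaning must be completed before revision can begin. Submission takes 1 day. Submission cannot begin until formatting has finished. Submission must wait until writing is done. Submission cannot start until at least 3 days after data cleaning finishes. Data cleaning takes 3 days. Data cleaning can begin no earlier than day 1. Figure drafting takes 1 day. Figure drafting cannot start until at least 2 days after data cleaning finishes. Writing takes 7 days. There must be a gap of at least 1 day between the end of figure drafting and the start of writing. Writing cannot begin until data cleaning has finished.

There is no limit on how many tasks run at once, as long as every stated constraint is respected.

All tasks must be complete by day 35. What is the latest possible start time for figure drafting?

7

Nothing follows submission; the deadline of day 35 is its only limit. It must start by 35 − 1 = day 34.
Since submission (must start by day 34) depends on it, formatting must finish by day 34. Backing off its 5-day duration gives a latest start of day 29.
Revision feeds into formatting (must start by day 29); so revision must finish by day 29 and therefore start by day 17.
Writing feeds revision (must start by day 17, minus 1-day gap → day 16); submission (must start by day 34). Taking the minimum, writing must finish by day 16 and start by 16 − 7 = day 9.
For figure drafting: writing (must start by day 9, minus 1-day gap → day 8); formatting (must start by day 29). The most restrictive is day 8; with a 1-day duration, figure drafting must start by day 7.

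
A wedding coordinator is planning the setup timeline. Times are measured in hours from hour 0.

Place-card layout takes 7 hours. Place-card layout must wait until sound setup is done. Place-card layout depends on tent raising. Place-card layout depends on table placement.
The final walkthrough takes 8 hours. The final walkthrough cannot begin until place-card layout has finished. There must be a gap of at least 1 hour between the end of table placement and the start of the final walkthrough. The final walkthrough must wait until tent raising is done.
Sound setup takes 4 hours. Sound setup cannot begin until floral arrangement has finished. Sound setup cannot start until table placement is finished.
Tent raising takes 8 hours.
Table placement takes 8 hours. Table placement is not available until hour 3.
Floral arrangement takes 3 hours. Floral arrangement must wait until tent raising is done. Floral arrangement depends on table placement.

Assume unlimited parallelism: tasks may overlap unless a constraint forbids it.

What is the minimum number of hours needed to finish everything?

Table placement cannot begin until its own release at hour 3. It runs from hour 3 to 3 + 8 = hour 11.
Nothing blocks tent raising, so it runs from hour 0 to hour 8.
Floral arrangement needs all of tent raising (finishes hour 8); table placement (finishes hour 11). That puts its earliest start at hour 11; it finishes at 11 + 3 = hour 14.
Sound setup cannot start until floral arrangement (finishes hour 14); table placement (finishes hour 11). The controlling bound is hour 14, so sound setup finishes at 14 + 4 = hour 18.
Place-card layout has to wait for sound setup (finishes hour 18); tent raising (finishes hour 8); table placement (finishes hour 11). The latest of these is hour 18, so place-card layout runs hour 18 to 18 + 7 = hour 25.
The final walkthrough has to wait for place-card layout (finishes hour 25); table placement (finishes hour 11, plus 1-hour gap → hour 12); tent raising (finishes hour 8). The latest of these is hour 25, so the final walkthrough runs hour 25 to 25 + 8 = hour 33.
All tasks are finished once the last one completes. Finish times: Tent raising at 8, Table placement at 11, Floral arrangement at 14, Sound setup at 18, Place-card layout at 25, The final walkthrough at 33. The latest is hour 33.

33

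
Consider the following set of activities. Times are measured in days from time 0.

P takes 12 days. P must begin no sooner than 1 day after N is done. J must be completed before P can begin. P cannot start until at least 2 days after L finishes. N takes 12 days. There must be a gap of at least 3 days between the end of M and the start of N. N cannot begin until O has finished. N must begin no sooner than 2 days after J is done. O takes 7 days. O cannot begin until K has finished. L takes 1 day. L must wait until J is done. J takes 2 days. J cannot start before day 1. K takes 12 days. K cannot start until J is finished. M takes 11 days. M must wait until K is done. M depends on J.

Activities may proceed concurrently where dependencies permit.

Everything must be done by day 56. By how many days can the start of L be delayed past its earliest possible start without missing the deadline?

J cannot begin until its own release at day 1. It runs from day 1 to 1 + 2 = day 3.
After J (finishes day 3), L can start at day 3 and finishes at day 4.

Working backward from the deadline:
To finish by day 56, P (duration 12) must start no later than day 44.
L feeds into P (must start by day 44, minus 2-day gap → day 42); so L must finish by day 42 and therefore start by day 41.
So L can start as early as day 3 and as late as day 41, giving 41 − 3 = 38 days of slack.

38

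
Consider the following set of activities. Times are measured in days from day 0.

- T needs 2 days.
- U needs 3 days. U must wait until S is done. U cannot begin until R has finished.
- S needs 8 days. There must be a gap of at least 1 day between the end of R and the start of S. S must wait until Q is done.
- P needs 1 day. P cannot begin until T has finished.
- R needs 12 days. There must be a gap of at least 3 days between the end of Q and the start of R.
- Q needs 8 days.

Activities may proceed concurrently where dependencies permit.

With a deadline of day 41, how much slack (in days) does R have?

Q can start immediately at day 0; it finishes at day 8.
R cannot begin until Q (finishes day 8, plus 3-day gap → day 11). It runs from day 11 to 11 + 12 = day 23.

Working backward from the deadline:
U has no dependents, so it just needs to finish by day 41. Starting by 41 − 3 = day 38 achieves that.
Since U (must start by day 38) depends on it, S must finish by day 38. Backing off its 8-day duration gives a latest start of day 30.
R must finish in time for S (must start by day 30, minus 1-day gap → day 29); U (must start by day 38). The tightest is day 29, so R must start by 29 − 12 = day 17.
So R can start as early as day 11 and as late as day 17, giving 17 − 11 = 6 days of slack.

6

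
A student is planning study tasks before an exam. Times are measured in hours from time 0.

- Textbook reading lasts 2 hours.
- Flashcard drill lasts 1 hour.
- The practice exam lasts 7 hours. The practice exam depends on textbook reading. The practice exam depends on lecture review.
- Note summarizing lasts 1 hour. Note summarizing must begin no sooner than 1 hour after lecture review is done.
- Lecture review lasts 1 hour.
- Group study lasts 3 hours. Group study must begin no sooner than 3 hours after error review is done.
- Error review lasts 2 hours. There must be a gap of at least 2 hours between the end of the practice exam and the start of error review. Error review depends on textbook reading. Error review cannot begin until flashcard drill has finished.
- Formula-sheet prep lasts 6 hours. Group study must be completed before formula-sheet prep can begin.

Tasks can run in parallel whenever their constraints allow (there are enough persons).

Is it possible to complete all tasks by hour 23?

Flashcard drill has no prerequisites, so it starts at hour 0 and finishes at hour 1.
Lecture review has no prerequisites, so it starts at hour 0 and finishes at hour 1.
After lecture review (finishes hour 1, plus 1-hour gap → hour 2), note summarizing can start at hour 2 and finishes at hour 3.
Textbook reading can start immediately at hour 0; it finishes at hour 2.
For the practice exam: textbook reading (finishes hour 2); lecture review (finishes hour 1). Taking the maximum gives a start of hour 2, and it finishes at 2 + 7 = hour 9.
Error review cannot start until the practice exam (finishes hour 9, plus 2-hour gap → hour 11); textbook reading (finishes hour 2); flashcard drill (finishes hour 1). The controlling bound is hour 11, so error review finishes at 11 + 2 = hour 13.
Group study cannot begin until error review (finishes hour 13, plus 3-hour gap → hour 16). It runs from hour 16 to 16 + 3 = hour 19.
Formula-sheet prep cannot begin until group study (finishes hour 19). It runs from hour 19 to 19 + 6 = hour 25.
The earliest everything can be done is hour 25, which is after the deadline of 23, so it is not possible.

No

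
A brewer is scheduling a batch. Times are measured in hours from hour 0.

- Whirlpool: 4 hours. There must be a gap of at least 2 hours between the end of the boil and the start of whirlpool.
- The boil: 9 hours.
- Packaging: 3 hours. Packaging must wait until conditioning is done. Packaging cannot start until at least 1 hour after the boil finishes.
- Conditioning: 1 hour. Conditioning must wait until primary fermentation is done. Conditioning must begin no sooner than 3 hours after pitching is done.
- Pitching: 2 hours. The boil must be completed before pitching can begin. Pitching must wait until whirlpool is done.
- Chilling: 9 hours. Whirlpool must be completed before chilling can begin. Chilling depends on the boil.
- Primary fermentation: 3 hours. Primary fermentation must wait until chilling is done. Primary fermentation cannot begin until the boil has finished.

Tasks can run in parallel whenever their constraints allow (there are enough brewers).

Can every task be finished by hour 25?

Nothing blocks the boil, so it runs from hour 0 to hour 9.
After the boil (finishes hour 9, plus 2-hour gap → hour 11), whirlpool can start at hour 11 and finishes at hour 15.
Pitching needs all of the boil (finishes hour 9); whirlpool (finishes hour 15). That puts its earliest start at hour 15; it finishes at 15 + 2 = hour 17.
Chilling cannot start until whirlpool (finishes hour 15); the boil (finishes hour 9). The controlling bound is hour 15, so chilling finishes at 15 + 9 = hour 24.
Primary fermentation needs all of chilling (finishes hour 24); the boil (finishes hour 9). That puts its earliest start at hour 24; it finishes at 24 + 3 = hour 27.
Conditioning has to wait for primary fermentation (finishes hour 27); pitching (finishes hour 17, plus 3-hour gap → hour 20). The latest of these is hour 27, so conditioning runs hour 27 to 27 + 1 = hour 28.
For packaging: conditioning (finishes hour 28); the boil (finishes hour 9, plus 1-hour gap → hour 10). Taking the maximum gives a start of hour 28, and it finishes at 28 + 3 = hour 31.
The earliest everything can be done is hour 31, which is after the deadline of 25, so it is not possible.

No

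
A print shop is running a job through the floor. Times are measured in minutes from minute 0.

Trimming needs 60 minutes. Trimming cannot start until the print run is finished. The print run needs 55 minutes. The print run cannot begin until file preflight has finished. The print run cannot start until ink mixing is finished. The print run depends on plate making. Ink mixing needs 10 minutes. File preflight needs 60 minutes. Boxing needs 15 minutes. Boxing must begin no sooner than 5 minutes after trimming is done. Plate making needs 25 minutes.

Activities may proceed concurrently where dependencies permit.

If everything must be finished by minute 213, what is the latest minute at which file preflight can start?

Nothing follows boxing; the deadline of minute 213 is its only limit. It must start by 213 − 15 = minute 198.
Since boxing (must start by minute 198, minus 5-minute gap → minute 193) depends on it, trimming must finish by minute 193. Backing off its 60-minute duration gives a latest start of minute 133.
The print run feeds into trimming (must start by minute 133); so the print run must finish by minute 133 and therefore start by minute 78.
File preflight has to be done before the print run (must start by minute 78). That means finishing by minute 78, i.e. starting by 78 − 60 = minute 18.

18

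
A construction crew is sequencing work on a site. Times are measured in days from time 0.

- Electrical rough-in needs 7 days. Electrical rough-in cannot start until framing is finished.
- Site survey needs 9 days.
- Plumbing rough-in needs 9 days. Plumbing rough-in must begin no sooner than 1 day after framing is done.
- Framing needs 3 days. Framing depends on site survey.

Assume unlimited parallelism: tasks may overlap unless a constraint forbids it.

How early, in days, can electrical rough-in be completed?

Site survey can start immediately at day 0; it finishes at day 9.
Framing waits on site survey (finishes day 9), so it starts at day 9 and finishes at 9 + 3 = day 12.
After framing (finishes day 12), electrical rough-in can start at day 12 and finishes at day 19.

19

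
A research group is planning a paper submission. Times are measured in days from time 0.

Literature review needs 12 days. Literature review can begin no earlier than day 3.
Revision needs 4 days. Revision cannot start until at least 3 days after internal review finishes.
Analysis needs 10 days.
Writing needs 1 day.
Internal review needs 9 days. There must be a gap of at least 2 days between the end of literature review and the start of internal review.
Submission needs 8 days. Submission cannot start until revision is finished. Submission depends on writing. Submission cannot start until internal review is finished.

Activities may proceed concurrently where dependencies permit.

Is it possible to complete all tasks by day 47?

Writing has no prerequisites, so it starts at day 0 and finishes at day 1.
Analysis has no prerequisites, so it starts at day 0 and finishes at day 10.
Literature review waits on its own release at day 3, so it starts at day 3 and finishes at 3 + 12 = day 15.
Internal review cannot begin until literature review (finishes day 15, plus 2-day gap → day 17). It runs from day 17 to 17 + 9 = day 26.
After internal review (finishes day 26, plus 3-day gap → day 29), revision can start at day 29 and finishes at day 33.
Submission needs all of revision (finishes day 33); writing (finishes day 1); internal review (finishes day 26). That puts its earliest start at day 33; it finishes at 33 + 8 = day 41.
Every task is finished by day 41, which is no later than the deadline of 47, so the schedule is feasible.

Yes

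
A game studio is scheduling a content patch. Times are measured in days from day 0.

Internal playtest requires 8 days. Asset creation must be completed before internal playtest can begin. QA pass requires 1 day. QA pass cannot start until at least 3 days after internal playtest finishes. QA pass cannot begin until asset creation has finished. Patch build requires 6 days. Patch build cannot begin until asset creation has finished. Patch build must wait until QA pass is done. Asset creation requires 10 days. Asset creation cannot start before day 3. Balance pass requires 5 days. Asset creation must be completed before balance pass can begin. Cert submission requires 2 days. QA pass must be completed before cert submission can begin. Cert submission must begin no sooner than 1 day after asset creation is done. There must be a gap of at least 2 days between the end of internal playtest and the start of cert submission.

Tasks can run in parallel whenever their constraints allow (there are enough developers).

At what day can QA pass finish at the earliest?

Asset creation waits on its own release at day 3, so it starts at day 3 and finishes at 3 + 10 = day 13.
Internal playtest waits on asset creation (finishes day 13), so it starts at day 13 and finishes at 13 + 8 = day 21.
QA pass has to wait for internal playtest (finishes day 21, plus 3-day gap → day 24); asset creation (finishes day 13). The latest of these is day 24, so QA pass runs day 24 to 24 + 1 = day 25.

25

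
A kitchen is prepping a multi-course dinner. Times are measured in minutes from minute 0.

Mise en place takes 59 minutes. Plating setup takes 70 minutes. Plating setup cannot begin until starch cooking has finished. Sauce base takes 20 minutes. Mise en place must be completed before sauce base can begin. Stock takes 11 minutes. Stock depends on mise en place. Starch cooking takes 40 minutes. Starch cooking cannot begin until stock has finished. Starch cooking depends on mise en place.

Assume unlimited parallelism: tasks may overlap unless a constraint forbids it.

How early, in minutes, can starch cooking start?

Mise en place can start immediately at minute 0; it finishes at minute 59.
After mise en place (finishes minute 59), stock can start at minute 59 and finishes at minute 70.
Starch cooking waits on stock (finishes minute 70); mise en place (finishes minute 59). The latest of these is minute 70, which is the earliest starch cooking can start.

70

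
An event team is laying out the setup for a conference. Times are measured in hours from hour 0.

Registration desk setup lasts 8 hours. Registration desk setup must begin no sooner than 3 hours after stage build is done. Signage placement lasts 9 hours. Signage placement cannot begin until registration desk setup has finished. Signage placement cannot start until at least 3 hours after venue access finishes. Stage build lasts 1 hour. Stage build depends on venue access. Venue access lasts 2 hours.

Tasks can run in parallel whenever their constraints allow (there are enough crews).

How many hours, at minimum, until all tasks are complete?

Venue access has no prerequisites, so it starts at hour 0 and finishes at hour 2.
Stage build cannot begin until venue access (finishes hour 2). It runs from hour 2 to 2 + 1 = hour 3.
After stage build (finishes hour 3, plus 3-hour gap → hour 6), registration desk setup can start at hour 6 and finishes at hour 14.
Signage placement needs all of registration desk setup (finishes hour 14); venue access (finishes hour 2, plus 3-hour gap → hour 5). That puts its earliest start at hour 14; it finishes at 14 + 9 = hour 23.
All tasks are finished once the last one completes. Finish times: Venue access at 2, Stage build at 3, Registration desk setup at 14, Signage placement at 23. The latest is hour 23.

23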